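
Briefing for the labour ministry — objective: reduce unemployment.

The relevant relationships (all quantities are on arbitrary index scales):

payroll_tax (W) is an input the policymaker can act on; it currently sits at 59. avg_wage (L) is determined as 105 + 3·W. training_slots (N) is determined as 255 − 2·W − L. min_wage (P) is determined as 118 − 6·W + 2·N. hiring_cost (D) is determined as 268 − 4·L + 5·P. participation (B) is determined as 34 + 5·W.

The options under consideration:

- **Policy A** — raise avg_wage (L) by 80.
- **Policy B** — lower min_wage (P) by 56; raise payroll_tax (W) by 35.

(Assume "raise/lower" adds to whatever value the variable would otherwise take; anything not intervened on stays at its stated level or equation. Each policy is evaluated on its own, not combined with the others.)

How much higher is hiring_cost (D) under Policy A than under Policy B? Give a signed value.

2380

Policy A (L + 80):
  W = 59
  L = 105 + 3·59 (+80 from intervention) = 362
  N = 255 − 2·59 − 362 = -225
  P = 118 − 6·59 + 2·(-225) = -686
  D = 268 − 4·362 + 5·(-686) = -4610
Policy B (P − 56, W + 35):
  W = 59 + 35 = 94
  L = 105 + 3·94 = 387
  N = 255 − 2·94 − 387 = -320
  P = 118 − 6·94 + 2·(-320) (−56 from intervention) = -1142
  D = 268 − 4·387 + 5·(-1142) = -6990
D: -4610 − (-6990) = 2380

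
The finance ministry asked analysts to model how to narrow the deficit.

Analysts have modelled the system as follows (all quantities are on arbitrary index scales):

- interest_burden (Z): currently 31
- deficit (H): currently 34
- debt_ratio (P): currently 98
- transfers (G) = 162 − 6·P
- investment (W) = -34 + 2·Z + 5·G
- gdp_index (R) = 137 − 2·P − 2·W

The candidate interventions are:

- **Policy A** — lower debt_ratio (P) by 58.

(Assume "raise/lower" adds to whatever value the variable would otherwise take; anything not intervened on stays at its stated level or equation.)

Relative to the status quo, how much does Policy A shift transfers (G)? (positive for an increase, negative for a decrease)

348

Baseline:
  P = 98
  G = 162 − 6·98 = -426
Policy A (P − 58):
  P = 98 − 58 = 40
  G = 162 − 6·40 = -78
Change in G: -78 − (-426) = 348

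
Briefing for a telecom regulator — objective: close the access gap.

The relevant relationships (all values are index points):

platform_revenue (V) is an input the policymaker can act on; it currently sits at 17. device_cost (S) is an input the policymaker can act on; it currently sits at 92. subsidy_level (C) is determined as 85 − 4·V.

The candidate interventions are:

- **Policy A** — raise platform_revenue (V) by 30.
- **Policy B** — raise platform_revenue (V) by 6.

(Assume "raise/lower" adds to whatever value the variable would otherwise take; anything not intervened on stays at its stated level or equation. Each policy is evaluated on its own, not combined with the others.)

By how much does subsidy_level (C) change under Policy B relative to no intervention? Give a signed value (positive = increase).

Baseline:
  V = 17
  C = 85 − 4·17 = 17
Policy B (V + 6):
  V = 17 + 6 = 23
  C = 85 − 4·23 = -7
Change in C: -7 − 17 = -24

-24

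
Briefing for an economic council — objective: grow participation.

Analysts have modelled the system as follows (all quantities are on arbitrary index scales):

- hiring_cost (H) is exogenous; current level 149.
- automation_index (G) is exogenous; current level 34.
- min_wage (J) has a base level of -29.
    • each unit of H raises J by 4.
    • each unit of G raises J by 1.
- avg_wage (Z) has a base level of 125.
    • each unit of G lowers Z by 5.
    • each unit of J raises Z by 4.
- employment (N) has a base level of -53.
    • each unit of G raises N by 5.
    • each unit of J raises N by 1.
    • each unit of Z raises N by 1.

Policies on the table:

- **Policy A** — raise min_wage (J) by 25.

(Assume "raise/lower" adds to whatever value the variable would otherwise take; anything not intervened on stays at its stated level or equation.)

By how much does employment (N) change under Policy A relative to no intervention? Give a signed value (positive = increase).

125

Baseline:
  H = 149
  G = 34
  J = -29 + 4·149 + 34 = 601
  Z = 125 − 5·34 + 4·601 = 2359
  N = -53 + 5·34 + 601 + 2359 = 3077
Policy A (J + 25):
  H = 149
  G = 34
  J = -29 + 4·149 + 34 (+25 from intervention) = 626
  Z = 125 − 5·34 + 4·626 = 2459
  N = -53 + 5·34 + 626 + 2459 = 3202
Change in N: 3202 − 3077 = 125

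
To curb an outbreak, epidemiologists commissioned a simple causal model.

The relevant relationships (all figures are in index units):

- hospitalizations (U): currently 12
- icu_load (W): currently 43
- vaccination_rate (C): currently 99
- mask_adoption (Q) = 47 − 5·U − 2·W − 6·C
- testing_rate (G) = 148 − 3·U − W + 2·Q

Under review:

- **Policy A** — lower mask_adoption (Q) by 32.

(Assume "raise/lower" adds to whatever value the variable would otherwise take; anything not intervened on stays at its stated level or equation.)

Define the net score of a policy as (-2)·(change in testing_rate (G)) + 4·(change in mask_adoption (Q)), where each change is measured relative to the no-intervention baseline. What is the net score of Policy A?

Baseline:
  U = 12
  W = 43
  C = 99
  Q = 47 − 5·12 − 2·43 − 6·99 = -693
  G = 148 − 3·12 − 43 + 2·(-693) = -1317
Policy A (Q − 32):
  U = 12
  W = 43
  C = 99
  Q = 47 − 5·12 − 2·43 − 6·99 (−32 from intervention) = -725
  G = 148 − 3·12 − 43 + 2·(-725) = -1381
ΔG = -1381 − (-1317) = -64; ΔQ = -725 − (-693) = -32
Score = (-2)·(-64) + 4·(-32) = 0

0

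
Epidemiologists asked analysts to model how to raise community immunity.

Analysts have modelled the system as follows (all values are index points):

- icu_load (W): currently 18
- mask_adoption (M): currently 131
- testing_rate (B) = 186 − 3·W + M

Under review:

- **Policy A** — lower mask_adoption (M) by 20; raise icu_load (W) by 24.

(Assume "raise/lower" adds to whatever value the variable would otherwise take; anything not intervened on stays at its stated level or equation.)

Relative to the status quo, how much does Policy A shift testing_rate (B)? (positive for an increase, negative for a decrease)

-92

Baseline:
  W = 18
  M = 131
  B = 186 − 3·18 + 131 = 263
Policy A (M − 20, W + 24):
  W = 18 + 24 = 42
  M = 131 − 20 = 111
  B = 186 − 3·42 + 111 = 171
Change in B: 171 − 263 = -92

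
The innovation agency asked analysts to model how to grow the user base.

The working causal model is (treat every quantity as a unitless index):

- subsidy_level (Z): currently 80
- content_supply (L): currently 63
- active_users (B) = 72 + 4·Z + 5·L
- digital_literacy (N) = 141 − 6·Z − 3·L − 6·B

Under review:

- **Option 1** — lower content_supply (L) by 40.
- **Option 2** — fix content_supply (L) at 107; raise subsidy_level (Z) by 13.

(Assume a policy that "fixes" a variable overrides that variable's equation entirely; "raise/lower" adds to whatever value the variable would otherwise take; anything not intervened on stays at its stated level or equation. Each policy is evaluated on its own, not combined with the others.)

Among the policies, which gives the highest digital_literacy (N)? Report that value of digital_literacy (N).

Option 1 (L − 40):
  Z = 80
  L = 63 − 40 = 23
  B = 72 + 4·80 + 5·23 = 507
  N = 141 − 6·80 − 3·23 − 6·507 = -3450
Option 2 (L := 107, Z + 13):
  Z = 80 + 13 = 93
  L = 107
  B = 72 + 4·93 + 5·107 = 979
  N = 141 − 6·93 − 3·107 − 6·979 = -6612
Comparing — Option 1: N=-3450, Option 2: N=-6612. Highest is -3450 (Option 1).

-3450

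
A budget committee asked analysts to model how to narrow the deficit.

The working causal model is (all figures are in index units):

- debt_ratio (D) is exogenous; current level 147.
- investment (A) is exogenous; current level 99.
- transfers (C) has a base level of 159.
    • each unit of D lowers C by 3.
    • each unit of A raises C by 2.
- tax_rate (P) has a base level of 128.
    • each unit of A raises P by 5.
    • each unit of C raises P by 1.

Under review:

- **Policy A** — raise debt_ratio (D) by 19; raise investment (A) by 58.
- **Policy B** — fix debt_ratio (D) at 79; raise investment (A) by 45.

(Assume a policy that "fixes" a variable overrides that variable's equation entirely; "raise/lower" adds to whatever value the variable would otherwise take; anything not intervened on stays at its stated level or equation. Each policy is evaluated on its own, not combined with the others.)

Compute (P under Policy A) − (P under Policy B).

Policy A (D + 19, A + 58):
  D = 147 + 19 = 166
  A = 99 + 58 = 157
  C = 159 − 3·166 + 2·157 = -25
  P = 128 + 5·157 + (-25) = 888
Policy B (D := 79, A + 45):
  D = 79
  A = 99 + 45 = 144
  C = 159 − 3·79 + 2·144 = 210
  P = 128 + 5·144 + 210 = 1058
P: 888 − 1058 = -170

-170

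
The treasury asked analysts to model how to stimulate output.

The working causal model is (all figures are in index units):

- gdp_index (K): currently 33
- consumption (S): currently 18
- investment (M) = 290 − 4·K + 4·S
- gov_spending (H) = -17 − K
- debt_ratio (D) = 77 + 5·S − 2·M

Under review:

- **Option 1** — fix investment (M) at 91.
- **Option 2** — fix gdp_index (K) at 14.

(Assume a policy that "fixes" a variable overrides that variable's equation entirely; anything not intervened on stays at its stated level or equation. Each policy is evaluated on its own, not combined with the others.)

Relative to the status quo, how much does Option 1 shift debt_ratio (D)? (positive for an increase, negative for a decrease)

Baseline:
  K = 33
  S = 18
  M = 290 − 4·33 + 4·18 = 230
  D = 77 + 5·18 − 2·230 = -293
Option 1 (M := 91):
  K = 33
  S = 18
  M = 91
  D = 77 + 5·18 − 2·91 = -15
Change in D: -15 − (-293) = 278

278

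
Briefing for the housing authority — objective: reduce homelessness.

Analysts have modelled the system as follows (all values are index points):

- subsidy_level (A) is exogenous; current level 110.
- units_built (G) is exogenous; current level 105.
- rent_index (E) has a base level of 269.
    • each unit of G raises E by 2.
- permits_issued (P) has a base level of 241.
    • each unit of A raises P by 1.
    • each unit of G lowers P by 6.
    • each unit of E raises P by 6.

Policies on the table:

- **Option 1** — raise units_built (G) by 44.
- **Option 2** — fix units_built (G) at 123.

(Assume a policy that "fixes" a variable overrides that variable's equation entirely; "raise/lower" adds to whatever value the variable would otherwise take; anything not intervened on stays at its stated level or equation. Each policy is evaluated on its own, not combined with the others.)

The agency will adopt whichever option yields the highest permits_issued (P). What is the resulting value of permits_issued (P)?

2859

Option 1 (G + 44):
  A = 110
  G = 105 + 44 = 149
  E = 269 + 2·149 = 567
  P = 241 + 110 − 6·149 + 6·567 = 2859
Option 2 (G := 123):
  A = 110
  G = 123
  E = 269 + 2·123 = 515
  P = 241 + 110 − 6·123 + 6·515 = 2703
Comparing — Option 1: P=2859, Option 2: P=2703. Highest is 2859 (Option 1).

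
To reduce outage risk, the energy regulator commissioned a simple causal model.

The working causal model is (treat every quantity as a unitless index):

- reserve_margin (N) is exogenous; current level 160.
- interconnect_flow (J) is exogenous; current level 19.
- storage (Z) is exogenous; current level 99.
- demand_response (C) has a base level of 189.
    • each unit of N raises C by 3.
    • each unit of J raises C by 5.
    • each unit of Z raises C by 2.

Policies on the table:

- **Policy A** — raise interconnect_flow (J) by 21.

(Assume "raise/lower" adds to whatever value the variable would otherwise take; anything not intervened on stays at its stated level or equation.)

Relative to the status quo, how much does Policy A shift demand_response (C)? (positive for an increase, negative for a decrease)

105

Baseline:
  N = 160
  J = 19
  Z = 99
  C = 189 + 3·160 + 5·19 + 2·99 = 962
Policy A (J + 21):
  N = 160
  J = 19 + 21 = 40
  Z = 99
  C = 189 + 3·160 + 5·40 + 2·99 = 1067
Change in C: 1067 − 962 = 105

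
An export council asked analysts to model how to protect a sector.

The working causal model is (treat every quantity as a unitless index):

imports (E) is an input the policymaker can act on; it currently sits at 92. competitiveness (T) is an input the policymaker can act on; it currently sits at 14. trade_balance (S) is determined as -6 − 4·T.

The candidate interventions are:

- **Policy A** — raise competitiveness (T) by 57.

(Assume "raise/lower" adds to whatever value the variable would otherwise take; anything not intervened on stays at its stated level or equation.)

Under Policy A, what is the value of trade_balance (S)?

Policy A (T + 57):
  T = 14 + 57 = 71
  S = -6 − 4·71 = -290

-290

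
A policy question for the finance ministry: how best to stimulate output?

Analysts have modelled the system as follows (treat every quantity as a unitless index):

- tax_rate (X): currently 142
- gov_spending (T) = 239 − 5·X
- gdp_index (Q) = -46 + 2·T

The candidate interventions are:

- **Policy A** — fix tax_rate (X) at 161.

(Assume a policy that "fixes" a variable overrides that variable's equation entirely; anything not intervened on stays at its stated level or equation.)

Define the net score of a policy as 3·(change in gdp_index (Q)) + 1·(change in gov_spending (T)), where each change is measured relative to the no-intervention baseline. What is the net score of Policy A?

-665

Baseline:
  X = 142
  T = 239 − 5·142 = -471
  Q = -46 + 2·(-471) = -988
Policy A (X := 161):
  X = 161
  T = 239 − 5·161 = -566
  Q = -46 + 2·(-566) = -1178
ΔQ = -1178 − (-988) = -190; ΔT = -566 − (-471) = -95
Score = 3·(-190) + 1·(-95) = -665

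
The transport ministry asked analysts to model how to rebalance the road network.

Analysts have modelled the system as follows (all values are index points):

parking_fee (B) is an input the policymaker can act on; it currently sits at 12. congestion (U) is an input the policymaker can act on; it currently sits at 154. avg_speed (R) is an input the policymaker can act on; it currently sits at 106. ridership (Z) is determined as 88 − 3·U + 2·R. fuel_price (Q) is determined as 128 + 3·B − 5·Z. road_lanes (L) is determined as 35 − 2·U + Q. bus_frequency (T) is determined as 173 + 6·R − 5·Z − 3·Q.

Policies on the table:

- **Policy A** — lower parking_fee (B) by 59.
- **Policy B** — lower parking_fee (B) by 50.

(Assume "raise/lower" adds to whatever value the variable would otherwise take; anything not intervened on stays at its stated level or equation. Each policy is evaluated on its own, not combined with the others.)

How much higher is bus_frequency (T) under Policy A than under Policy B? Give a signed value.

81

Policy A (B − 59):
  B = 12 − 59 = -47
  U = 154
  R = 106
  Z = 88 − 3·154 + 2·106 = -162
  Q = 128 + 3·(-47) − 5·(-162) = 797
  T = 173 + 6·106 − 5·(-162) − 3·797 = -772
Policy B (B − 50):
  B = 12 − 50 = -38
  U = 154
  R = 106
  Z = 88 − 3·154 + 2·106 = -162
  Q = 128 + 3·(-38) − 5·(-162) = 824
  T = 173 + 6·106 − 5·(-162) − 3·824 = -853
T: -772 − (-853) = 81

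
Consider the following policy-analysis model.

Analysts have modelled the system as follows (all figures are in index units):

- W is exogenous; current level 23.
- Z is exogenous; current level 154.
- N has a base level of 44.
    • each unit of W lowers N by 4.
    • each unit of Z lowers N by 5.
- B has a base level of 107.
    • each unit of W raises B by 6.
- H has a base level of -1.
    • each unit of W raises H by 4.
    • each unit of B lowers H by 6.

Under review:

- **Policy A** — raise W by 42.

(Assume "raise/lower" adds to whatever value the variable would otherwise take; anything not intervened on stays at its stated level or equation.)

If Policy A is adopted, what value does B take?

497

Policy A (W + 42):
  W = 23 + 42 = 65
  B = 107 + 6·65 = 497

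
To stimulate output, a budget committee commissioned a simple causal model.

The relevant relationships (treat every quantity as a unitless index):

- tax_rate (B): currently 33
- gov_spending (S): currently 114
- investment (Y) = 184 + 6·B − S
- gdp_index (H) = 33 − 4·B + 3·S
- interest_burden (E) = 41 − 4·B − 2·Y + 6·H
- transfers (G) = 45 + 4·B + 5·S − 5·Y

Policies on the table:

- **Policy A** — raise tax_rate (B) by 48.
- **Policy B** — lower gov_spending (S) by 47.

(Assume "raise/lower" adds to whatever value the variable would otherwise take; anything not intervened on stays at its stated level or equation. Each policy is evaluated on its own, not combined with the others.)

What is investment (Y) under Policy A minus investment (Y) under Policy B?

241

Policy A (B + 48):
  B = 33 + 48 = 81
  S = 114
  Y = 184 + 6·81 − 114 = 556
Policy B (S − 47):
  B = 33
  S = 114 − 47 = 67
  Y = 184 + 6·33 − 67 = 315
Y: 556 − 315 = 241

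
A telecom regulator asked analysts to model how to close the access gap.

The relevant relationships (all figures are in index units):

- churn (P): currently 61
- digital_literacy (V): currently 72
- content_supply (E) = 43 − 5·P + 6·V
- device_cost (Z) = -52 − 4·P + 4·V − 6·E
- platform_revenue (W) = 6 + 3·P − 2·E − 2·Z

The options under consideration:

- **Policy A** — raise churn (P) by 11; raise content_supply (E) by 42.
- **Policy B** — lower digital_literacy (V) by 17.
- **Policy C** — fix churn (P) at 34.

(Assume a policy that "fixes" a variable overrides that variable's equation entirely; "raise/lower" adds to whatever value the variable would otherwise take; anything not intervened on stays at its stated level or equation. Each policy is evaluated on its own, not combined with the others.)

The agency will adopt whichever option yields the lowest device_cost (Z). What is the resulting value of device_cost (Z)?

-1730

Policy A (P + 11, E + 42):
  P = 61 + 11 = 72
  V = 72
  E = 43 − 5·72 + 6·72 (+42 from intervention) = 157
  Z = -52 − 4·72 + 4·72 − 6·157 = -994
Policy B (V − 17):
  P = 61
  V = 72 − 17 = 55
  E = 43 − 5·61 + 6·55 = 68
  Z = -52 − 4·61 + 4·55 − 6·68 = -484
Policy C (P := 34):
  P = 34
  V = 72
  E = 43 − 5·34 + 6·72 = 305
  Z = -52 − 4·34 + 4·72 − 6·305 = -1730
Comparing — Policy A: Z=-994, Policy B: Z=-484, Policy C: Z=-1730. Lowest is -1730 (Policy C).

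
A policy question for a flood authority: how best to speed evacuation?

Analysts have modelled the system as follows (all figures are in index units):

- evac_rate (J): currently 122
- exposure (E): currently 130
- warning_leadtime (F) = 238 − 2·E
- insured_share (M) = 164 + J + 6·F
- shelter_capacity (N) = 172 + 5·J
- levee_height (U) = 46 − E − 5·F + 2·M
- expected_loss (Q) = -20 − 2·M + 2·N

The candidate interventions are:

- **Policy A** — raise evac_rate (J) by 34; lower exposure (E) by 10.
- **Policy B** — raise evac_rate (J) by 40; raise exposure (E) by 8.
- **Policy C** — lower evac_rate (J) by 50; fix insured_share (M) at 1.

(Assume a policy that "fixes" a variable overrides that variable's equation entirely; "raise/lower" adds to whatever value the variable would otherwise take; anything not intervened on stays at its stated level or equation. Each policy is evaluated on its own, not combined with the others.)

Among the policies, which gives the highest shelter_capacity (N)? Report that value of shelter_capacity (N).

982

Policy A (J + 34, E − 10):
  J = 122 + 34 = 156
  N = 172 + 5·156 = 952
Policy B (J + 40, E + 8):
  J = 122 + 40 = 162
  N = 172 + 5·162 = 982
Policy C (J − 50, M := 1):
  J = 122 − 50 = 72
  N = 172 + 5·72 = 532
Comparing — Policy A: N=952, Policy B: N=982, Policy C: N=532. Highest is 982 (Policy B).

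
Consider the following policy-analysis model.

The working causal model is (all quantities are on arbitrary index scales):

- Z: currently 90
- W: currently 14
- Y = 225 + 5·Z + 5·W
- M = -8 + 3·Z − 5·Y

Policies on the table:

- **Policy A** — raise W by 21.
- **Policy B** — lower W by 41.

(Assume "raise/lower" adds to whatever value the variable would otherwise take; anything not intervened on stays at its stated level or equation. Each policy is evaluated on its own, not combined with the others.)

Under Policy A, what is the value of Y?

Policy A (W + 21):
  Z = 90
  W = 14 + 21 = 35
  Y = 225 + 5·90 + 5·35 = 850

850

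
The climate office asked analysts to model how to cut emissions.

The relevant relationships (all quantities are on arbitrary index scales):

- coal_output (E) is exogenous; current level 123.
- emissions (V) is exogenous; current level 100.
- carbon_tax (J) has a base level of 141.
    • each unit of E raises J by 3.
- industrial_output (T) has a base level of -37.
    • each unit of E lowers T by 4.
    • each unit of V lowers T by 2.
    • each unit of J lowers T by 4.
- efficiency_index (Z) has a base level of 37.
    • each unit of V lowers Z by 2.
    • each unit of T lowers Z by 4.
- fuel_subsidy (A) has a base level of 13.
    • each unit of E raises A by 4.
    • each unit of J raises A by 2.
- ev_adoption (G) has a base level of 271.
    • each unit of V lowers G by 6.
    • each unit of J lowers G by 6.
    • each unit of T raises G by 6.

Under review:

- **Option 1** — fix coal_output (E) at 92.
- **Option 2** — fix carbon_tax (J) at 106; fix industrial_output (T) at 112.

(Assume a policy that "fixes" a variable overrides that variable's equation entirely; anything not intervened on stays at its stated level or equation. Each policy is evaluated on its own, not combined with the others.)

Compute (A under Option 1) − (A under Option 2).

Option 1 (E := 92):
  E = 92
  J = 141 + 3·92 = 417
  A = 13 + 4·92 + 2·417 = 1215
Option 2 (J := 106, T := 112):
  E = 123
  J = 106
  A = 13 + 4·123 + 2·106 = 717
A: 1215 − 717 = 498

498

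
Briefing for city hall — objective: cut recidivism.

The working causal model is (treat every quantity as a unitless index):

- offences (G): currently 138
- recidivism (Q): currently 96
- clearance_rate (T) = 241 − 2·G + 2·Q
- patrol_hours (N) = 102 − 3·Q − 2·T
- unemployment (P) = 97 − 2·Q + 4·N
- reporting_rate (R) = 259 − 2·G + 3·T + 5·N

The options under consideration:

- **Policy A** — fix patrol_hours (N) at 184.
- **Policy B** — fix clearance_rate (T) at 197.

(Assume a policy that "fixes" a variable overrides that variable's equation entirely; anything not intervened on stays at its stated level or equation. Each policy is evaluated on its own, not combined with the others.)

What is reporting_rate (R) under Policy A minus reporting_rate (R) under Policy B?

Policy A (N := 184):
  G = 138
  Q = 96
  T = 241 − 2·138 + 2·96 = 157
  N = 184
  R = 259 − 2·138 + 3·157 + 5·184 = 1374
Policy B (T := 197):
  G = 138
  Q = 96
  T = 197
  N = 102 − 3·96 − 2·197 = -580
  R = 259 − 2·138 + 3·197 + 5·(-580) = -2326
R: 1374 − (-2326) = 3700

3700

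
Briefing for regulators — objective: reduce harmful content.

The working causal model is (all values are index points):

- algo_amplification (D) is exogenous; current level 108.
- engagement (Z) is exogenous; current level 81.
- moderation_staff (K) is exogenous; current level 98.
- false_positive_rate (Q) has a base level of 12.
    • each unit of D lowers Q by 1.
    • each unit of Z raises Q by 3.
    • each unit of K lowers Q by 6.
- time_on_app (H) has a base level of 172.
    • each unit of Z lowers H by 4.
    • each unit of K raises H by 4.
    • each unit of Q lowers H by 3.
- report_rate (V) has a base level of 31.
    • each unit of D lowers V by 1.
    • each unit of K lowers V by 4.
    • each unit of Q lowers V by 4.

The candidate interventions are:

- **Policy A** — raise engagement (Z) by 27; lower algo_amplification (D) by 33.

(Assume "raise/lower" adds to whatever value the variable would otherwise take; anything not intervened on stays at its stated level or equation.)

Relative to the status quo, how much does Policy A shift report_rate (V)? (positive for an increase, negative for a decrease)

Baseline:
  D = 108
  Z = 81
  K = 98
  Q = 12 − 108 + 3·81 − 6·98 = -441
  V = 31 − 108 − 4·98 − 4·(-441) = 1295
Policy A (Z + 27, D − 33):
  D = 108 − 33 = 75
  Z = 81 + 27 = 108
  K = 98
  Q = 12 − 75 + 3·108 − 6·98 = -327
  V = 31 − 75 − 4·98 − 4·(-327) = 872
Change in V: 872 − 1295 = -423

-423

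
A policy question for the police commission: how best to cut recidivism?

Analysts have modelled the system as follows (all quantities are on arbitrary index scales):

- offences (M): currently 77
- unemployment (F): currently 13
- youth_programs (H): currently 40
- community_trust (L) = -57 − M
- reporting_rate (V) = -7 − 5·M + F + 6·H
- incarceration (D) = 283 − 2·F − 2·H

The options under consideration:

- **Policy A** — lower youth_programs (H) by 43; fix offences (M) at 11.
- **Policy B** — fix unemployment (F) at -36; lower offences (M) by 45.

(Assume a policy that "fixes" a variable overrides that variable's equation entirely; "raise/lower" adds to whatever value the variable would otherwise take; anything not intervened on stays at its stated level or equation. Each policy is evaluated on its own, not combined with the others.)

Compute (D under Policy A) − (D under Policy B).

-12

Policy A (H − 43, M := 11):
  F = 13
  H = 40 − 43 = -3
  D = 283 − 2·13 − 2·(-3) = 263
Policy B (F := -36, M − 45):
  F = -36
  H = 40
  D = 283 − 2·(-36) − 2·40 = 275
D: 263 − 275 = -12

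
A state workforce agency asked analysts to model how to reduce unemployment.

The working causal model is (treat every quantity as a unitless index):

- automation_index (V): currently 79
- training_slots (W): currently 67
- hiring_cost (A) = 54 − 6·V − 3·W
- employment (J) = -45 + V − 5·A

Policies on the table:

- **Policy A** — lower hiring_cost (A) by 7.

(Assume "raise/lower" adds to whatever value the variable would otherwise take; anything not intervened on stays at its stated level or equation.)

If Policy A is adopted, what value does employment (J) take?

Policy A (A − 7):
  V = 79
  W = 67
  A = 54 − 6·79 − 3·67 (−7 from intervention) = -628
  J = -45 + 79 − 5·(-628) = 3174

3174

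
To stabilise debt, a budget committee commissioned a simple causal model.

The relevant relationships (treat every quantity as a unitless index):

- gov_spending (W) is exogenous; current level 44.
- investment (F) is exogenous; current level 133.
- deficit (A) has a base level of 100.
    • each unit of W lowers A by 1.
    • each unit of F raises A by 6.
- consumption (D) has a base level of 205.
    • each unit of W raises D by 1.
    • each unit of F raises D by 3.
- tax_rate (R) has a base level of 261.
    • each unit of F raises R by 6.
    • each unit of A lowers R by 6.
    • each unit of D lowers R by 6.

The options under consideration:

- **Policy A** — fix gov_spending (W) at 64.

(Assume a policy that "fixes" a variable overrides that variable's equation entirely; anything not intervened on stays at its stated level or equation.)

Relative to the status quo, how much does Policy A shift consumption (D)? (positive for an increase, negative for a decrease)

20

Baseline:
  W = 44
  F = 133
  D = 205 + 44 + 3·133 = 648
Policy A (W := 64):
  W = 64
  F = 133
  D = 205 + 64 + 3·133 = 668
Change in D: 668 − 648 = 20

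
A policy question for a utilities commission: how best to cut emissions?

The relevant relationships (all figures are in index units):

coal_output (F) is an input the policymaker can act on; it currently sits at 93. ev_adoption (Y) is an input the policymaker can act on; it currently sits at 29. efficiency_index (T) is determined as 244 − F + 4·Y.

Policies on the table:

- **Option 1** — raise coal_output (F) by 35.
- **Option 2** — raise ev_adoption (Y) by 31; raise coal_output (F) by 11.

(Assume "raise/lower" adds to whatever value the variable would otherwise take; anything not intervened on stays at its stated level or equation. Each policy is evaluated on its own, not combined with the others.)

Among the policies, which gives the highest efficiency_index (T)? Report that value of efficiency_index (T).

380

Option 1 (F + 35):
  F = 93 + 35 = 128
  Y = 29
  T = 244 − 128 + 4·29 = 232
Option 2 (Y + 31, F + 11):
  F = 93 + 11 = 104
  Y = 29 + 31 = 60
  T = 244 − 104 + 4·60 = 380
Comparing — Option 1: T=232, Option 2: T=380. Highest is 380 (Option 2).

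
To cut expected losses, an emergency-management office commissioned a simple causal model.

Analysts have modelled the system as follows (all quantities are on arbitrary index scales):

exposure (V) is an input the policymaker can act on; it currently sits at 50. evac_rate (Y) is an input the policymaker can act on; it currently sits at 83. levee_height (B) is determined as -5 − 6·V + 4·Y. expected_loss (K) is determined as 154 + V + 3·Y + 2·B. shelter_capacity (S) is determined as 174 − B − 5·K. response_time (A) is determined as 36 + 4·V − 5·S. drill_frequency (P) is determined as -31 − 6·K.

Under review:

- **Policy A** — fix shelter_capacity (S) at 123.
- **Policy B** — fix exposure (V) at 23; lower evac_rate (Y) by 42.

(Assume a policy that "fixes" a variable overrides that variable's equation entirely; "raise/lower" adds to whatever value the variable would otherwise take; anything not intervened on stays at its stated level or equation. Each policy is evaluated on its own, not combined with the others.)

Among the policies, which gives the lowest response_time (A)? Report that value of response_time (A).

Policy A (S := 123):
  V = 50
  Y = 83
  B = -5 − 6·50 + 4·83 = 27
  K = 154 + 50 + 3·83 + 2·27 = 507
  S = 123
  A = 36 + 4·50 − 5·123 = -379
Policy B (V := 23, Y − 42):
  V = 23
  Y = 83 − 42 = 41
  B = -5 − 6·23 + 4·41 = 21
  K = 154 + 23 + 3·41 + 2·21 = 342
  S = 174 − 21 − 5·342 = -1557
  A = 36 + 4·23 − 5·(-1557) = 7913
Comparing — Policy A: A=-379, Policy B: A=7913. Lowest is -379 (Policy A).

-379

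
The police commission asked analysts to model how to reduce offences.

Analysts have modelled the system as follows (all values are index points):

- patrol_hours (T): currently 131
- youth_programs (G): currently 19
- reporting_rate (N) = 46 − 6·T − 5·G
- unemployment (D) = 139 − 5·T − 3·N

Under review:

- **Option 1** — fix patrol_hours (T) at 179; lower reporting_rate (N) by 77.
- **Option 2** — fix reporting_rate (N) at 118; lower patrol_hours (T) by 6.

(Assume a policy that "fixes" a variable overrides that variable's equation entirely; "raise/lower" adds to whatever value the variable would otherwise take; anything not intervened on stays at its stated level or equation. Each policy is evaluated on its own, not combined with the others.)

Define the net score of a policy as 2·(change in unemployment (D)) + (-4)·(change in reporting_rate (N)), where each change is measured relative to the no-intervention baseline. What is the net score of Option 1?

Baseline:
  T = 131
  G = 19
  N = 46 − 6·131 − 5·19 = -835
  D = 139 − 5·131 − 3·(-835) = 1989
Option 1 (T := 179, N − 77):
  T = 179
  G = 19
  N = 46 − 6·179 − 5·19 (−77 from intervention) = -1200
  D = 139 − 5·179 − 3·(-1200) = 2844
ΔD = 2844 − 1989 = 855; ΔN = -1200 − (-835) = -365
Score = 2·855 + (-4)·(-365) = 3170

3170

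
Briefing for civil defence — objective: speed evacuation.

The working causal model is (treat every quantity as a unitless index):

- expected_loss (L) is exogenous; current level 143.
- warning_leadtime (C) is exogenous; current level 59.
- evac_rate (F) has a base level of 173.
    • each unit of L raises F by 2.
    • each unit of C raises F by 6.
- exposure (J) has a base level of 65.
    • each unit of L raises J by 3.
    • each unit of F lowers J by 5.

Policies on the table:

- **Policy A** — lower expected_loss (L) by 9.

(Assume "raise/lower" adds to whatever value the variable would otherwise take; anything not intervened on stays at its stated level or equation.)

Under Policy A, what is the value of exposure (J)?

-3508

Policy A (L − 9):
  L = 143 − 9 = 134
  C = 59
  F = 173 + 2·134 + 6·59 = 795
  J = 65 + 3·134 − 5·795 = -3508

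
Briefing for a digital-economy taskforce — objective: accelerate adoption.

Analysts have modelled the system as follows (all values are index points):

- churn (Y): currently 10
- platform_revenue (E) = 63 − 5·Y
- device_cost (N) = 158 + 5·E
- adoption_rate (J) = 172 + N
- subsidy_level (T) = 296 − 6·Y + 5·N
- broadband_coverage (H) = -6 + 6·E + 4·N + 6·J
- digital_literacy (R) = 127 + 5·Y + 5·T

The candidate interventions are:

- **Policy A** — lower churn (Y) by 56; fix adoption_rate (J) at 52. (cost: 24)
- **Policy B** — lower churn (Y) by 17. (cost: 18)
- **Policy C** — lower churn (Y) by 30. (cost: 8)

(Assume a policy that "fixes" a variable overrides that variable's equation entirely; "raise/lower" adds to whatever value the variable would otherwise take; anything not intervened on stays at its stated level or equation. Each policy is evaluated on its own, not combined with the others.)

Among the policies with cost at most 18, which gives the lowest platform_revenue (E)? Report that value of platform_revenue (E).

98

Policy B (Y − 17):
  Y = 10 − 17 = -7
  E = 63 − 5·(-7) = 98
Policy C (Y − 30):
  Y = 10 − 30 = -20
  E = 63 − 5·(-20) = 163
Comparing — Policy B: E=98, Policy C: E=163. Lowest is 98 (Policy B).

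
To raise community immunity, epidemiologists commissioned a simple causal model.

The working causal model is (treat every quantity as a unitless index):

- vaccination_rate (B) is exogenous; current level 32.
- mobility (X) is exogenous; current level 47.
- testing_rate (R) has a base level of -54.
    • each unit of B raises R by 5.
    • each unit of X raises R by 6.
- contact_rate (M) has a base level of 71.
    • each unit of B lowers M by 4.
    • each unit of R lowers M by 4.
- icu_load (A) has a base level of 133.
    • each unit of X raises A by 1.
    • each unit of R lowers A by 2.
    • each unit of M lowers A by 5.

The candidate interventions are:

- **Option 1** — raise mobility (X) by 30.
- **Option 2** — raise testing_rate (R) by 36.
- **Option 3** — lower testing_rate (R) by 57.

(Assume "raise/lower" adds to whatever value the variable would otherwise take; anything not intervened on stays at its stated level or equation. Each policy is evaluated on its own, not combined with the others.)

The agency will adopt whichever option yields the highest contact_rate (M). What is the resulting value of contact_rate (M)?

-1381

Option 1 (X + 30):
  B = 32
  X = 47 + 30 = 77
  R = -54 + 5·32 + 6·77 = 568
  M = 71 − 4·32 − 4·568 = -2329
Option 2 (R + 36):
  B = 32
  X = 47
  R = -54 + 5·32 + 6·47 (+36 from intervention) = 424
  M = 71 − 4·32 − 4·424 = -1753
Option 3 (R − 57):
  B = 32
  X = 47
  R = -54 + 5·32 + 6·47 (−57 from intervention) = 331
  M = 71 − 4·32 − 4·331 = -1381
Comparing — Option 1: M=-2329, Option 2: M=-1753, Option 3: M=-1381. Highest is -1381 (Option 3).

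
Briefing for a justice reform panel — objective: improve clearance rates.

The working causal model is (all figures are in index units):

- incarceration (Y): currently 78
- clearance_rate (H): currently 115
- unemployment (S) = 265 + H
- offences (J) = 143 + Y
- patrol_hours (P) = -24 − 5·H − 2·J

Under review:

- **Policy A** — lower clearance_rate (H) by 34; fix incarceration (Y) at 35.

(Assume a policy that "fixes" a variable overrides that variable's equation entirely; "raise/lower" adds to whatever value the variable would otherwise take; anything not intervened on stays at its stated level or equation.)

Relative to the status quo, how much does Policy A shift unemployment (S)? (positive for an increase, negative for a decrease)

-34

Baseline:
  H = 115
  S = 265 + 115 = 380
Policy A (H − 34, Y := 35):
  H = 115 − 34 = 81
  S = 265 + 81 = 346
Change in S: 346 − 380 = -34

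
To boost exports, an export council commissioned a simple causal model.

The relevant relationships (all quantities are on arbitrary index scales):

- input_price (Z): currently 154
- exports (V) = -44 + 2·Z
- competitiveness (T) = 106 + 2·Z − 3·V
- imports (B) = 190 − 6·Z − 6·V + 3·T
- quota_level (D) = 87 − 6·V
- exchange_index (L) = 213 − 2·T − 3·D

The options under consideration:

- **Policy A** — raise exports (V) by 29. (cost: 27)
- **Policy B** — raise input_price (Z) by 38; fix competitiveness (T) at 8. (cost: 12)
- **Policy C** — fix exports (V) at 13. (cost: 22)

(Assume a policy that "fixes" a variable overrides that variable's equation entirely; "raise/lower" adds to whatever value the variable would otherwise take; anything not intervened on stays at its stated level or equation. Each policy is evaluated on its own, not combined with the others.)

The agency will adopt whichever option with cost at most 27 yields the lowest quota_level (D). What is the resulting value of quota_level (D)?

Policy A (V + 29):
  Z = 154
  V = -44 + 2·154 (+29 from intervention) = 293
  D = 87 − 6·293 = -1671
Policy B (Z + 38, T := 8):
  Z = 154 + 38 = 192
  V = -44 + 2·192 = 340
  D = 87 − 6·340 = -1953
Policy C (V := 13):
  Z = 154
  V = 13
  D = 87 − 6·13 = 9
Comparing — Policy A: D=-1671, Policy B: D=-1953, Policy C: D=9. Lowest is -1953 (Policy B).

-1953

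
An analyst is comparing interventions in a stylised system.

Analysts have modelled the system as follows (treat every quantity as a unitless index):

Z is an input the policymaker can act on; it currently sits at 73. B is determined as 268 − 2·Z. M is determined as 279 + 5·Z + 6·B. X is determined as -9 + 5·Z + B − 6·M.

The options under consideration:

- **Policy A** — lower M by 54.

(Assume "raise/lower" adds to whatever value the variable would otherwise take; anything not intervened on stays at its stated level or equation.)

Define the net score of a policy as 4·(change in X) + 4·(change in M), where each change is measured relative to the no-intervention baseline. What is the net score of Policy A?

Baseline:
  Z = 73
  B = 268 − 2·73 = 122
  M = 279 + 5·73 + 6·122 = 1376
  X = -9 + 5·73 + 122 − 6·1376 = -7778
Policy A (M − 54):
  Z = 73
  B = 268 − 2·73 = 122
  M = 279 + 5·73 + 6·122 (−54 from intervention) = 1322
  X = -9 + 5·73 + 122 − 6·1322 = -7454
ΔX = -7454 − (-7778) = 324; ΔM = 1322 − 1376 = -54
Score = 4·324 + 4·(-54) = 1080

1080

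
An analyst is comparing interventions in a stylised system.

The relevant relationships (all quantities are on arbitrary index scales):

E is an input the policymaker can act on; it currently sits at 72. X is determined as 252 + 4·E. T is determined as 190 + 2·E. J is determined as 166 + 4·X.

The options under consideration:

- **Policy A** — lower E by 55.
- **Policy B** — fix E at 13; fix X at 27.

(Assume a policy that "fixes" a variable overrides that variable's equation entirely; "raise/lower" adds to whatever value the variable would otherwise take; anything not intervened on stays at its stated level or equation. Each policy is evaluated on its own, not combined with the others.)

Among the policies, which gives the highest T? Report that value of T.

Policy A (E − 55):
  E = 72 − 55 = 17
  T = 190 + 2·17 = 224
Policy B (E := 13, X := 27):
  E = 13
  T = 190 + 2·13 = 216
Comparing — Policy A: T=224, Policy B: T=216. Highest is 224 (Policy A).

224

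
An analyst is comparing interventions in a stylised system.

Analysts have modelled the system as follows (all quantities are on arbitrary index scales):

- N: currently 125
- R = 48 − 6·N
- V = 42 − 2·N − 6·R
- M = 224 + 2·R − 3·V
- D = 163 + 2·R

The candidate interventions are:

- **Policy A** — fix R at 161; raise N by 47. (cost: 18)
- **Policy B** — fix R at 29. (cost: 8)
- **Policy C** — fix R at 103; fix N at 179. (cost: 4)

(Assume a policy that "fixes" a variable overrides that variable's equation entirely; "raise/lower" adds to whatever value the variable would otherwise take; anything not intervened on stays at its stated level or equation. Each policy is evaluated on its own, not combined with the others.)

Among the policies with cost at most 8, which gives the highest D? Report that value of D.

Policy B (R := 29):
  N = 125
  R = 29
  D = 163 + 2·29 = 221
Policy C (R := 103, N := 179):
  N = 179
  R = 103
  D = 163 + 2·103 = 369
Comparing — Policy B: D=221, Policy C: D=369. Highest is 369 (Policy C).

369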